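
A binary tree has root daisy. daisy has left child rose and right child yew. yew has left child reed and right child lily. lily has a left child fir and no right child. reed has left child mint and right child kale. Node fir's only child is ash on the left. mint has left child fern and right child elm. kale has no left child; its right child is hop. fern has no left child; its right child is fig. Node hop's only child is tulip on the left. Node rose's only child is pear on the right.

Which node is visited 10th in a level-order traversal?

Level-order visits nodes level by level from the root, left to right within each level.
Level 0: daisy
Level 1: rose, yew
Level 2: pear, reed, lily
Level 3: mint, kale, fir
Level 4: fern, elm, hop, ash
Level 5: fig, tulip
Full level-order sequence: daisy, rose, yew, pear, reed, lily, mint, kale, fir, fern, elm, hop, ash, fig, tulip.

fern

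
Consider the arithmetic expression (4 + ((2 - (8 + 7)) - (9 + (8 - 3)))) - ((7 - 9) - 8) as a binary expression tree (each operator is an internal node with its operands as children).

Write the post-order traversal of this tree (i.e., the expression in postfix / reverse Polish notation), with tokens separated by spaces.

Post-order on an expression tree gives postfix notation: for each operator, emit left operand, right operand, then the operator.

4 2 8 7 + - 9 8 3 - + - + 7 9 - 8 - -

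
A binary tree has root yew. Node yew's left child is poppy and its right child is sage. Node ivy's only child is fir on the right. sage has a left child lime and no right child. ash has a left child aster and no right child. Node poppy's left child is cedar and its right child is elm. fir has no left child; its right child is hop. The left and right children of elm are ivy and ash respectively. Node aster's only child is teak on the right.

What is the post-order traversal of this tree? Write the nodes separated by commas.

cedar, hop, fir, ivy, teak, aster, ash, elm, poppy, lime, sage, yew

Post-order visits the left subtree, then the right subtree, then the node.
At yew: go left to poppy.
  At poppy: go left to cedar.
    cedar is a leaf — visit cedar.
  At poppy: go right to elm.
    At elm: go left to ivy.
      At ivy: no left child.
      At ivy: go right to fir.
        At fir: no left child.
        At fir: go right to hop.
          hop is a leaf — visit hop.
        Visit fir.
      Visit ivy.
    At elm: go right to ash.
      At ash: go left to aster.
        At aster: no left child.
        At aster: go right to teak.
          teak is a leaf — visit teak.
        Visit aster.
      At ash: no right child.
      Visit ash.
    Visit elm.
  Visit poppy.
At yew: go right to sage.
  At sage: go left to lime.
    lime is a leaf — visit lime.
  At sage: no right child.
  Visit sage.
Visit yew.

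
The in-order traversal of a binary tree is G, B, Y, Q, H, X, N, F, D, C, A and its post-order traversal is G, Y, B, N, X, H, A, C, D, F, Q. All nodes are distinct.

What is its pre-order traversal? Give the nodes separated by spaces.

The last element of post-order is the root; it splits in-order into left and right subtrees.
Root Q: left subtree has 3 nodes {G, B, Y}, right has 7 {H, X, N, F, D, C, A}.
  Root B: left subtree has 1 node {G}, right has 1 {Y}.
  Root F: left subtree has 3 nodes {H, X, N}, right has 3 {D, C, A}.
    Root H: left subtree has 0 nodes { }, right has 2 {X, N}.
      Root X: left subtree has 0 nodes { }, right has 1 {N}.
    Root D: left subtree has 0 nodes { }, right has 2 {C, A}.
      Root C: left subtree has 0 nodes { }, right has 1 {A}.

Q B G Y F H X N D C A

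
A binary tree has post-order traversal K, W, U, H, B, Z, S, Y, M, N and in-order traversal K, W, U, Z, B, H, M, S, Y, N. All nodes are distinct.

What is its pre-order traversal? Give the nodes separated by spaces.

N M Z U W K B H Y S

The last element of post-order is the root; it splits in-order into left and right subtrees.
Root N: left subtree has 9 nodes {K, W, U, Z, B, H, M, S, Y}, right has 0 { }.
  Root M: left subtree has 6 nodes {K, W, U, Z, B, H}, right has 2 {S, Y}.
    Root Z: left subtree has 3 nodes {K, W, U}, right has 2 {B, H}.
      Root U: left subtree has 2 nodes {K, W}, right has 0 { }.
        Root W: left subtree has 1 node {K}, right has 0 { }.
      Root B: left subtree has 0 nodes { }, right has 1 {H}.
    Root Y: left subtree has 1 node {S}, right has 0 { }.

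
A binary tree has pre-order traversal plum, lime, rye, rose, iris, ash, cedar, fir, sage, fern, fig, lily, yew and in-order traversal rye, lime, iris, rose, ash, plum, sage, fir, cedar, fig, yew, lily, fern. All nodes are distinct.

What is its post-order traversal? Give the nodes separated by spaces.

rye iris ash rose lime sage fir yew lily fig fern cedar plum

The first element of pre-order is the root; it splits in-order into left and right subtrees.
Root plum: left subtree has 5 nodes {rye, lime, iris, rose, ash}, right has 7 {sage, fir, cedar, fig, yew, lily, fern}.
  Root lime: left subtree has 1 node {rye}, right has 3 {iris, rose, ash}.
    Root rose: left subtree has 1 node {iris}, right has 1 {ash}.
  Root cedar: left subtree has 2 nodes {sage, fir}, right has 4 {fig, yew, lily, fern}.
    Root fir: left subtree has 1 node {sage}, right has 0 { }.
    Root fern: left subtree has 3 nodes {fig, yew, lily}, right has 0 { }.
      Root fig: left subtree has 0 nodes { }, right has 2 {yew, lily}.
        Root lily: left subtree has 1 node {yew}, right has 0 { }.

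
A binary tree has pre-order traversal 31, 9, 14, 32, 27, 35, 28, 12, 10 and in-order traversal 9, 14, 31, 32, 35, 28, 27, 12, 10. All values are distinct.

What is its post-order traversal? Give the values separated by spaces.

14 9 28 35 10 12 27 32 31

The first element of pre-order is the root; it splits in-order into left and right subtrees.
Root 31: left subtree has 2 nodes {9, 14}, right has 6 {32, 35, 28, 27, 12, 10}.
  Root 9: left subtree has 0 nodes { }, right has 1 {14}.
  Root 32: left subtree has 0 nodes { }, right has 5 {35, 28, 27, 12, 10}.
    Root 27: left subtree has 2 nodes {35, 28}, right has 2 {12, 10}.
      Root 35: left subtree has 0 nodes { }, right has 1 {28}.
      Root 12: left subtree has 0 nodes { }, right has 1 {10}.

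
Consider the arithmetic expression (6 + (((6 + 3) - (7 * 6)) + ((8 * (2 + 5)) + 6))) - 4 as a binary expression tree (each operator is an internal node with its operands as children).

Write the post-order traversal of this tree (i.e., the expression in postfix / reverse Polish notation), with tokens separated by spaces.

6 6 3 + 7 6 * - 8 2 5 + * 6 + + + 4 -

Post-order on an expression tree gives postfix notation: for each operator, emit left operand, right operand, then the operator.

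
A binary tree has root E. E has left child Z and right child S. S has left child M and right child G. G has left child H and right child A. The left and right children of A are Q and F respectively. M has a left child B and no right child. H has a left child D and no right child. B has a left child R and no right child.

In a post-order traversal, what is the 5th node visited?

Post-order visits the left subtree, then the right subtree, then the node.
At E: go left to Z.
  Z is a leaf — visit Z.
At E: go right to S.
  At S: go left to M.
    At M: go left to B.
      At B: go left to R.
        R is a leaf — visit R.
      At B: no right child.
      Visit B.
    At M: no right child.
    Visit M.
  At S: go right to G.
    At G: go left to H.
      At H: go left to D.
        D is a leaf — visit D.
      At H: no right child.
      Visit H.
    At G: go right to A.
      At A: go left to Q.
        Q is a leaf — visit Q.
      At A: go right to F.
        F is a leaf — visit F.
      Visit A.
    Visit G.
  Visit S.
Visit E.
Full post-order sequence: Z, R, B, M, D, H, Q, F, A, G, S, E.

D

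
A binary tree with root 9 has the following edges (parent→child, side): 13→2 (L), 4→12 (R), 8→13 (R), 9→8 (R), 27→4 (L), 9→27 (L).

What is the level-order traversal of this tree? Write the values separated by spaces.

9 27 8 4 13 12 2

Level-order visits nodes level by level from the root, left to right within each level.
Level 0: 9
Level 1: 27, 8
Level 2: 4, 13
Level 3: 12, 2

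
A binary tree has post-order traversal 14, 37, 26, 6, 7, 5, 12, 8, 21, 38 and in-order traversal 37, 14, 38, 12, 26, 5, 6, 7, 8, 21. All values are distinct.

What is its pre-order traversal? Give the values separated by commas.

The last element of post-order is the root; it splits in-order into left and right subtrees.
Root 38: left subtree has 2 nodes {37, 14}, right has 7 {12, 26, 5, 6, 7, 8, 21}.
  Root 37: left subtree has 0 nodes { }, right has 1 {14}.
  Root 21: left subtree has 6 nodes {12, 26, 5, 6, 7, 8}, right has 0 { }.
    Root 8: left subtree has 5 nodes {12, 26, 5, 6, 7}, right has 0 { }.
      Root 12: left subtree has 0 nodes { }, right has 4 {26, 5, 6, 7}.
        Root 5: left subtree has 1 node {26}, right has 2 {6, 7}.
          Root 7: left subtree has 1 node {6}, right has 0 { }.

38, 37, 14, 21, 8, 12, 5, 26, 7, 6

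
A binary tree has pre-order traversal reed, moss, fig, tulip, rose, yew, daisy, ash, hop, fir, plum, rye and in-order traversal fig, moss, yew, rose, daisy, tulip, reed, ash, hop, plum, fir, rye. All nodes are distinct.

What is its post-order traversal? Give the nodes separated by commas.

fig, yew, daisy, rose, tulip, moss, plum, rye, fir, hop, ash, reed

The first element of pre-order is the root; it splits in-order into left and right subtrees.
Root reed: left subtree has 6 nodes {fig, moss, yew, rose, daisy, tulip}, right has 5 {ash, hop, plum, fir, rye}.
  Root moss: left subtree has 1 node {fig}, right has 4 {yew, rose, daisy, tulip}.
    Root tulip: left subtree has 3 nodes {yew, rose, daisy}, right has 0 { }.
      Root rose: left subtree has 1 node {yew}, right has 1 {daisy}.
  Root ash: left subtree has 0 nodes { }, right has 4 {hop, plum, fir, rye}.
    Root hop: left subtree has 0 nodes { }, right has 3 {plum, fir, rye}.
      Root fir: left subtree has 1 node {plum}, right has 1 {rye}.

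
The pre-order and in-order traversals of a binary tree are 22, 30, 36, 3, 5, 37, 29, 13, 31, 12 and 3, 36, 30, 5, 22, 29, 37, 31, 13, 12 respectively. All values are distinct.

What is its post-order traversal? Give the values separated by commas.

3, 36, 5, 30, 29, 31, 12, 13, 37, 22

The first element of pre-order is the root; it splits in-order into left and right subtrees.
Root 22: left subtree has 4 nodes {3, 36, 30, 5}, right has 5 {29, 37, 31, 13, 12}.
  Root 30: left subtree has 2 nodes {3, 36}, right has 1 {5}.
    Root 36: left subtree has 1 node {3}, right has 0 { }.
  Root 37: left subtree has 1 node {29}, right has 3 {31, 13, 12}.
    Root 13: left subtree has 1 node {31}, right has 1 {12}.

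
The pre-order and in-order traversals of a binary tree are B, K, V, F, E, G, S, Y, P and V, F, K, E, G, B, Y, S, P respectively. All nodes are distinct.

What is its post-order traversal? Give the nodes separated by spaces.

The first element of pre-order is the root; it splits in-order into left and right subtrees.
Root B: left subtree has 5 nodes {V, F, K, E, G}, right has 3 {Y, S, P}.
  Root K: left subtree has 2 nodes {V, F}, right has 2 {E, G}.
    Root V: left subtree has 0 nodes { }, right has 1 {F}.
    Root E: left subtree has 0 nodes { }, right has 1 {G}.
  Root S: left subtree has 1 node {Y}, right has 1 {P}.

F V G E K Y P S B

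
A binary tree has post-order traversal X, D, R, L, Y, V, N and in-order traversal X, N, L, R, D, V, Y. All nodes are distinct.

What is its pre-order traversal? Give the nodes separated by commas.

N, X, V, L, R, D, Y

The last element of post-order is the root; it splits in-order into left and right subtrees.
Root N: left subtree has 1 node {X}, right has 5 {L, R, D, V, Y}.
  Root V: left subtree has 3 nodes {L, R, D}, right has 1 {Y}.
    Root L: left subtree has 0 nodes { }, right has 2 {R, D}.
      Root R: left subtree has 0 nodes { }, right has 1 {D}.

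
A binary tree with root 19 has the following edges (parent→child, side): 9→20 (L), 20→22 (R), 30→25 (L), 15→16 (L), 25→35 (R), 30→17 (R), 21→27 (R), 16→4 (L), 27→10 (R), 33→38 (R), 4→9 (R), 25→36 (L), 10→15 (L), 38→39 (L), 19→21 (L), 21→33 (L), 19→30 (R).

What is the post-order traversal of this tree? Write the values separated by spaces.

Post-order visits the left subtree, then the right subtree, then the node.
At 19: go left to 21.
  At 21: go left to 33.
    At 33: no left child.
    At 33: go right to 38.
      At 38: go left to 39.
        39 is a leaf — visit 39.
      At 38: no right child.
      Visit 38.
    Visit 33.
  At 21: go right to 27.
    At 27: no left child.
    At 27: go right to 10.
      At 10: go left to 15.
        At 15: go left to 16.
          At 16: go left to 4.
            At 4: no left child.
            At 4: go right to 9.
              At 9: go left to 20.
                At 20: no left child.
                At 20: go right to 22.
                  22 is a leaf — visit 22.
                Visit 20.
              At 9: no right child.
              Visit 9.
            Visit 4.
          At 16: no right child.
          Visit 16.
        At 15: no right child.
        Visit 15.
      At 10: no right child.
      Visit 10.
    Visit 27.
  Visit 21.
At 19: go right to 30.
  At 30: go left to 25.
    At 25: go left to 36.
      36 is a leaf — visit 36.
    At 25: go right to 35.
      35 is a leaf — visit 35.
    Visit 25.
  At 30: go right to 17.
    17 is a leaf — visit 17.
  Visit 30.
Visit 19.

39 38 33 22 20 9 4 16 15 10 27 21 36 35 25 17 30 19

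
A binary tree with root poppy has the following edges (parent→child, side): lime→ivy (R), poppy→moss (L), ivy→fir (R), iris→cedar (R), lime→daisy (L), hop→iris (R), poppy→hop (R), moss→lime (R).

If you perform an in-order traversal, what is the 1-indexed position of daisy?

2

In-order visits the left subtree, then the node, then the right subtree.
At poppy: go left to moss.
  At moss: no left child.
  Visit moss.
  At moss: go right to lime.
    At lime: go left to daisy.
      daisy is a leaf — visit daisy.
    Visit lime.
    At lime: go right to ivy.
      At ivy: no left child.
      Visit ivy.
      At ivy: go right to fir.
        fir is a leaf — visit fir.
Visit poppy.
At poppy: go right to hop.
  At hop: no left child.
  Visit hop.
  At hop: go right to iris.
    At iris: no left child.
    Visit iris.
    At iris: go right to cedar.
      cedar is a leaf — visit cedar.
Full in-order sequence: moss, daisy, lime, ivy, fir, poppy, hop, iris, cedar.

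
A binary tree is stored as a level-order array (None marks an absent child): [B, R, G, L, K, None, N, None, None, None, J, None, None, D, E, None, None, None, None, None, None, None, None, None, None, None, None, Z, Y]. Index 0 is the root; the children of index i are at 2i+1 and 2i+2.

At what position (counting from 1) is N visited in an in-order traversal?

In-order visits the left subtree, then the node, then the right subtree.
At B: go left to R.
  At R: go left to L.
    L is a leaf — visit L.
  Visit R.
  At R: go right to K.
    At K: no left child.
    Visit K.
    At K: go right to J.
      J is a leaf — visit J.
Visit B.
At B: go right to G.
  At G: no left child.
  Visit G.
  At G: go right to N.
    At N: go left to D.
      At D: go left to Z.
        Z is a leaf — visit Z.
      Visit D.
      At D: go right to Y.
        Y is a leaf — visit Y.
    Visit N.
    At N: go right to E.
      E is a leaf — visit E.
Full in-order sequence: L, R, K, J, B, G, Z, D, Y, N, E.

10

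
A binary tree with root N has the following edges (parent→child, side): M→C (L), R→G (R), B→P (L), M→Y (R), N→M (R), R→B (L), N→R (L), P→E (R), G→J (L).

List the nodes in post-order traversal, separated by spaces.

E P B J G R C Y M N

Post-order visits the left subtree, then the right subtree, then the node.
At N: go left to R.
  At R: go left to B.
    At B: go left to P.
      At P: no left child.
      At P: go right to E.
        E is a leaf — visit E.
      Visit P.
    At B: no right child.
    Visit B.
  At R: go right to G.
    At G: go left to J.
      J is a leaf — visit J.
    At G: no right child.
    Visit G.
  Visit R.
At N: go right to M.
  At M: go left to C.
    C is a leaf — visit C.
  At M: go right to Y.
    Y is a leaf — visit Y.
  Visit M.
Visit N.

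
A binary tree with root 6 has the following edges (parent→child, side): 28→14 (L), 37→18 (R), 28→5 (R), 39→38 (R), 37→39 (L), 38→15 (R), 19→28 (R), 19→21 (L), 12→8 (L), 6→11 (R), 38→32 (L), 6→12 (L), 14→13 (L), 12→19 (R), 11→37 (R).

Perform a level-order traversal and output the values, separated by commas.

6, 12, 11, 8, 19, 37, 21, 28, 39, 18, 14, 5, 38, 13, 32, 15

Level-order visits nodes level by level from the root, left to right within each level.
Level 0: 6
Level 1: 12, 11
Level 2: 8, 19, 37
Level 3: 21, 28, 39, 18
Level 4: 14, 5, 38
Level 5: 13, 32, 15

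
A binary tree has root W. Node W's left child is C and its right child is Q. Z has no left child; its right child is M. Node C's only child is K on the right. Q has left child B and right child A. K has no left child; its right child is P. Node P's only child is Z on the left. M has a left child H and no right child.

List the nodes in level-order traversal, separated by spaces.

Level-order visits nodes level by level from the root, left to right within each level.
Level 0: W
Level 1: C, Q
Level 2: K, B, A
Level 3: P
Level 4: Z
Level 5: M
Level 6: H

W C Q K B A P Z M H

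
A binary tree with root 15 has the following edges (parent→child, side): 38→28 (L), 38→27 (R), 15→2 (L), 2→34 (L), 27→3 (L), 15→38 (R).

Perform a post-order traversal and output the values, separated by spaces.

Post-order visits the left subtree, then the right subtree, then the node.
At 15: go left to 2.
  At 2: go left to 34.
    34 is a leaf — visit 34.
  At 2: no right child.
  Visit 2.
At 15: go right to 38.
  At 38: go left to 28.
    28 is a leaf — visit 28.
  At 38: go right to 27.
    At 27: go left to 3.
      3 is a leaf — visit 3.
    At 27: no right child.
    Visit 27.
  Visit 38.
Visit 15.

34 2 28 3 27 38 15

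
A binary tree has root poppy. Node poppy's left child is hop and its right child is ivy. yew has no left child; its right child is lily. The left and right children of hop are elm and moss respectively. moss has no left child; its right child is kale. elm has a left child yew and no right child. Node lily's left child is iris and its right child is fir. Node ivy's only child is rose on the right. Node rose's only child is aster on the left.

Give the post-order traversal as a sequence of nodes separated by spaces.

iris fir lily yew elm kale moss hop aster rose ivy poppy

Post-order visits the left subtree, then the right subtree, then the node.
At poppy: go left to hop.
  At hop: go left to elm.
    At elm: go left to yew.
      At yew: no left child.
      At yew: go right to lily.
        At lily: go left to iris.
          iris is a leaf — visit iris.
        At lily: go right to fir.
          fir is a leaf — visit fir.
        Visit lily.
      Visit yew.
    At elm: no right child.
    Visit elm.
  At hop: go right to moss.
    At moss: no left child.
    At moss: go right to kale.
      kale is a leaf — visit kale.
    Visit moss.
  Visit hop.
At poppy: go right to ivy.
  At ivy: no left child.
  At ivy: go right to rose.
    At rose: go left to aster.
      aster is a leaf — visit aster.
    At rose: no right child.
    Visit rose.
  Visit ivy.
Visit poppy.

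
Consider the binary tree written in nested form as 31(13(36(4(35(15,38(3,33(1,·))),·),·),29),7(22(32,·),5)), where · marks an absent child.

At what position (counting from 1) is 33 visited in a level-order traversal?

Level-order visits nodes level by level from the root, left to right within each level.
Level 0: 31
Level 1: 13, 7
Level 2: 36, 29, 22, 5
Level 3: 4, 32
Level 4: 35
Level 5: 15, 38
Level 6: 3, 33
Level 7: 1
Full level-order sequence: 31, 13, 7, 36, 29, 22, 5, 4, 32, 35, 15, 38, 3, 33, 1.

14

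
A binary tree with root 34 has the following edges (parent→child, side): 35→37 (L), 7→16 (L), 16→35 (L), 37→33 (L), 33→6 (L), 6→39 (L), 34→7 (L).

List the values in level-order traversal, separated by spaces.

Level-order visits nodes level by level from the root, left to right within each level.
Level 0: 34
Level 1: 7
Level 2: 16
Level 3: 35
Level 4: 37
Level 5: 33
Level 6: 6
Level 7: 39

34 7 16 35 37 33 6 39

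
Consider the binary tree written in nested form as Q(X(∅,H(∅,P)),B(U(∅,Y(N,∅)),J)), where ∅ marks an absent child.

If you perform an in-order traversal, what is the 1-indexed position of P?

3

In-order visits the left subtree, then the node, then the right subtree.
At Q: go left to X.
  At X: no left child.
  Visit X.
  At X: go right to H.
    At H: no left child.
    Visit H.
    At H: go right to P.
      P is a leaf — visit P.
Visit Q.
At Q: go right to B.
  At B: go left to U.
    At U: no left child.
    Visit U.
    At U: go right to Y.
      At Y: go left to N.
        N is a leaf — visit N.
      Visit Y.
      At Y: no right child.
  Visit B.
  At B: go right to J.
    J is a leaf — visit J.
Full in-order sequence: X, H, P, Q, U, N, Y, B, J.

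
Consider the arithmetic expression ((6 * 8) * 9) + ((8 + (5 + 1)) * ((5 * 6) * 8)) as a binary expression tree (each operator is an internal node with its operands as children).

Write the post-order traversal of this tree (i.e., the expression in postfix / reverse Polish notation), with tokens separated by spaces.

6 8 * 9 * 8 5 1 + + 5 6 * 8 * * +

Post-order on an expression tree gives postfix notation: for each operator, emit left operand, right operand, then the operator.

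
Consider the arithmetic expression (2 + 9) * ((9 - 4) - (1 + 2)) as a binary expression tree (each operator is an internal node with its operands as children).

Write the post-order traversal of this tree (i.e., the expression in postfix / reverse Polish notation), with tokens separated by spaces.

2 9 + 9 4 - 1 2 + - *

Post-order on an expression tree gives postfix notation: for each operator, emit left operand, right operand, then the operator.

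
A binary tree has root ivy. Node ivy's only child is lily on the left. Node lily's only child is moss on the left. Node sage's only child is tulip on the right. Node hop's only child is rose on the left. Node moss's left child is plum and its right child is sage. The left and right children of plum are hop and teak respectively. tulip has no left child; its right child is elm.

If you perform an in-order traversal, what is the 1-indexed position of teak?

In-order visits the left subtree, then the node, then the right subtree.
At ivy: go left to lily.
  At lily: go left to moss.
    At moss: go left to plum.
      At plum: go left to hop.
        At hop: go left to rose.
          rose is a leaf — visit rose.
        Visit hop.
        At hop: no right child.
      Visit plum.
      At plum: go right to teak.
        teak is a leaf — visit teak.
    Visit moss.
    At moss: go right to sage.
      At sage: no left child.
      Visit sage.
      At sage: go right to tulip.
        At tulip: no left child.
        Visit tulip.
        At tulip: go right to elm.
          elm is a leaf — visit elm.
  Visit lily.
  At lily: no right child.
Visit ivy.
At ivy: no right child.
Full in-order sequence: rose, hop, plum, teak, moss, sage, tulip, elm, lily, ivy.

4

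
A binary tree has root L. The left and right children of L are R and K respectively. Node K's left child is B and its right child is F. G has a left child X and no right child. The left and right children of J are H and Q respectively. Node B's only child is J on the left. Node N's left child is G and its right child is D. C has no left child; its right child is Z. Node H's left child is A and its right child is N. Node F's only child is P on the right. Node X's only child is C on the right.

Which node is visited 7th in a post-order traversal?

Post-order visits the left subtree, then the right subtree, then the node.
At L: go left to R.
  R is a leaf — visit R.
At L: go right to K.
  At K: go left to B.
    At B: go left to J.
      At J: go left to H.
        At H: go left to A.
          A is a leaf — visit A.
        At H: go right to N.
          At N: go left to G.
            At G: go left to X.
              At X: no left child.
              At X: go right to C.
                At C: no left child.
                At C: go right to Z.
                  Z is a leaf — visit Z.
                Visit C.
              Visit X.
            At G: no right child.
            Visit G.
          At N: go right to D.
            D is a leaf — visit D.
          Visit N.
        Visit H.
      At J: go right to Q.
        Q is a leaf — visit Q.
      Visit J.
    At B: no right child.
    Visit B.
  At K: go right to F.
    At F: no left child.
    At F: go right to P.
      P is a leaf — visit P.
    Visit F.
  Visit K.
Visit L.
Full post-order sequence: R, A, Z, C, X, G, D, N, H, Q, J, B, P, F, K, L.

D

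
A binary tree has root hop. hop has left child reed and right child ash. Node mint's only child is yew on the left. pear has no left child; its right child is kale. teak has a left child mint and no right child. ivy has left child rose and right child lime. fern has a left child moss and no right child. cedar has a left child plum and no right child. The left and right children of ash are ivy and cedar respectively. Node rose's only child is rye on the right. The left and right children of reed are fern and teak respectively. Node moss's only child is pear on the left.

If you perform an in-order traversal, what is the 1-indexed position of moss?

3

In-order visits the left subtree, then the node, then the right subtree.
At hop: go left to reed.
  At reed: go left to fern.
    At fern: go left to moss.
      At moss: go left to pear.
        At pear: no left child.
        Visit pear.
        At pear: go right to kale.
          kale is a leaf — visit kale.
      Visit moss.
      At moss: no right child.
    Visit fern.
    At fern: no right child.
  Visit reed.
  At reed: go right to teak.
    At teak: go left to mint.
      At mint: go left to yew.
        yew is a leaf — visit yew.
      Visit mint.
      At mint: no right child.
    Visit teak.
    At teak: no right child.
Visit hop.
At hop: go right to ash.
  At ash: go left to ivy.
    At ivy: go left to rose.
      At rose: no left child.
      Visit rose.
      At rose: go right to rye.
        rye is a leaf — visit rye.
    Visit ivy.
    At ivy: go right to lime.
      lime is a leaf — visit lime.
  Visit ash.
  At ash: go right to cedar.
    At cedar: go left to plum.
      plum is a leaf — visit plum.
    Visit cedar.
    At cedar: no right child.
Full in-order sequence: pear, kale, moss, fern, reed, yew, mint, teak, hop, rose, rye, ivy, lime, ash, plum, cedar.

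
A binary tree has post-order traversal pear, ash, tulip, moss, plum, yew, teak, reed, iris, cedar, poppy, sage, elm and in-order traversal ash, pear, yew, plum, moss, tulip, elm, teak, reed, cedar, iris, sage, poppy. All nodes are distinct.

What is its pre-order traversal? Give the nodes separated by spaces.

elm yew ash pear plum moss tulip sage cedar reed teak iris poppy

The last element of post-order is the root; it splits in-order into left and right subtrees.
Root elm: left subtree has 6 nodes {ash, pear, yew, plum, moss, tulip}, right has 6 {teak, reed, cedar, iris, sage, poppy}.
  Root yew: left subtree has 2 nodes {ash, pear}, right has 3 {plum, moss, tulip}.
    Root ash: left subtree has 0 nodes { }, right has 1 {pear}.
    Root plum: left subtree has 0 nodes { }, right has 2 {moss, tulip}.
      Root moss: left subtree has 0 nodes { }, right has 1 {tulip}.
  Root sage: left subtree has 4 nodes {teak, reed, cedar, iris}, right has 1 {poppy}.
    Root cedar: left subtree has 2 nodes {teak, reed}, right has 1 {iris}.
      Root reed: left subtree has 1 node {teak}, right has 0 { }.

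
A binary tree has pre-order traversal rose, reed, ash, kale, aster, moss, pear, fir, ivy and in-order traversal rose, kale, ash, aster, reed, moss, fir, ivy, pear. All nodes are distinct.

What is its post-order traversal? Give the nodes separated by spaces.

The first element of pre-order is the root; it splits in-order into left and right subtrees.
Root rose: left subtree has 0 nodes { }, right has 8 {kale, ash, aster, reed, moss, fir, ivy, pear}.
  Root reed: left subtree has 3 nodes {kale, ash, aster}, right has 4 {moss, fir, ivy, pear}.
    Root ash: left subtree has 1 node {kale}, right has 1 {aster}.
    Root moss: left subtree has 0 nodes { }, right has 3 {fir, ivy, pear}.
      Root pear: left subtree has 2 nodes {fir, ivy}, right has 0 { }.
        Root fir: left subtree has 0 nodes { }, right has 1 {ivy}.

kale aster ash ivy fir pear moss reed rose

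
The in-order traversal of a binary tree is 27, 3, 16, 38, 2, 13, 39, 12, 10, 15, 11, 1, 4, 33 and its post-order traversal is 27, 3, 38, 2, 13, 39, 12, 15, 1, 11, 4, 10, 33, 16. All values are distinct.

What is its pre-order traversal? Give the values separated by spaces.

16 3 27 33 10 12 39 13 2 38 4 11 15 1

The last element of post-order is the root; it splits in-order into left and right subtrees.
Root 16: left subtree has 2 nodes {27, 3}, right has 11 {38, 2, 13, 39, 12, 10, 15, 11, 1, 4, 33}.
  Root 3: left subtree has 1 node {27}, right has 0 { }.
  Root 33: left subtree has 10 nodes {38, 2, 13, 39, 12, 10, 15, 11, 1, 4}, right has 0 { }.
    Root 10: left subtree has 5 nodes {38, 2, 13, 39, 12}, right has 4 {15, 11, 1, 4}.
      Root 12: left subtree has 4 nodes {38, 2, 13, 39}, right has 0 { }.
        Root 39: left subtree has 3 nodes {38, 2, 13}, right has 0 { }.
          Root 13: left subtree has 2 nodes {38, 2}, right has 0 { }.
            Root 2: left subtree has 1 node {38}, right has 0 { }.
      Root 4: left subtree has 3 nodes {15, 11, 1}, right has 0 { }.
        Root 11: left subtree has 1 node {15}, right has 1 {1}.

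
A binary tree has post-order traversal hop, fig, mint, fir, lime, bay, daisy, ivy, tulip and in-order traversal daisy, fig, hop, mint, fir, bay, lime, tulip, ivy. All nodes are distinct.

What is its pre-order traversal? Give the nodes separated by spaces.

tulip daisy bay fir mint fig hop lime ivy

The last element of post-order is the root; it splits in-order into left and right subtrees.
Root tulip: left subtree has 7 nodes {daisy, fig, hop, mint, fir, bay, lime}, right has 1 {ivy}.
  Root daisy: left subtree has 0 nodes { }, right has 6 {fig, hop, mint, fir, bay, lime}.
    Root bay: left subtree has 4 nodes {fig, hop, mint, fir}, right has 1 {lime}.
      Root fir: left subtree has 3 nodes {fig, hop, mint}, right has 0 { }.
        Root mint: left subtree has 2 nodes {fig, hop}, right has 0 { }.
          Root fig: left subtree has 0 nodes { }, right has 1 {hop}.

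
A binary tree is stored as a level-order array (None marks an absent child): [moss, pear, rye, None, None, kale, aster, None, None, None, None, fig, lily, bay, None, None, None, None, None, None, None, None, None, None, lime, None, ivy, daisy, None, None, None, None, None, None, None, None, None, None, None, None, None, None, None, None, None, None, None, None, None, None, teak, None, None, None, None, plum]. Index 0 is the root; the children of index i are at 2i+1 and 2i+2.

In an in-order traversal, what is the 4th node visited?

lime

In-order visits the left subtree, then the node, then the right subtree.
At moss: go left to pear.
  pear is a leaf — visit pear.
Visit moss.
At moss: go right to rye.
  At rye: go left to kale.
    At kale: go left to fig.
      At fig: no left child.
      Visit fig.
      At fig: go right to lime.
        At lime: no left child.
        Visit lime.
        At lime: go right to teak.
          teak is a leaf — visit teak.
    Visit kale.
    At kale: go right to lily.
      At lily: no left child.
      Visit lily.
      At lily: go right to ivy.
        ivy is a leaf — visit ivy.
  Visit rye.
  At rye: go right to aster.
    At aster: go left to bay.
      At bay: go left to daisy.
        At daisy: go left to plum.
          plum is a leaf — visit plum.
        Visit daisy.
        At daisy: no right child.
      Visit bay.
      At bay: no right child.
    Visit aster.
    At aster: no right child.
Full in-order sequence: pear, moss, fig, lime, teak, kale, lily, ivy, rye, plum, daisy, bay, aster.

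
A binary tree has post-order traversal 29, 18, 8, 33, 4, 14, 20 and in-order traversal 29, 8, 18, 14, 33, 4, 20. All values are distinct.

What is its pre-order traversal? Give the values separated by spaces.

20 14 8 29 18 4 33

The last element of post-order is the root; it splits in-order into left and right subtrees.
Root 20: left subtree has 6 nodes {29, 8, 18, 14, 33, 4}, right has 0 { }.
  Root 14: left subtree has 3 nodes {29, 8, 18}, right has 2 {33, 4}.
    Root 8: left subtree has 1 node {29}, right has 1 {18}.
    Root 4: left subtree has 1 node {33}, right has 0 { }.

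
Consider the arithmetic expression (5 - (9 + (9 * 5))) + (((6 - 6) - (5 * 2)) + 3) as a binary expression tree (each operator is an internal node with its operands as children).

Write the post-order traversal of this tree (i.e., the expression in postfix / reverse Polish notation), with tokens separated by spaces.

5 9 9 5 * + - 6 6 - 5 2 * - 3 + +

Post-order on an expression tree gives postfix notation: for each operator, emit left operand, right operand, then the operator.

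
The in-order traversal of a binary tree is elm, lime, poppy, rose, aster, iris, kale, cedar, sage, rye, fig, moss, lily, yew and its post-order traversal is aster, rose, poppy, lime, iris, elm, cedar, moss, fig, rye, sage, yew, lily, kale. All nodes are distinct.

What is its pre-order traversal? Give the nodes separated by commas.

kale, elm, iris, lime, poppy, rose, aster, lily, sage, cedar, rye, fig, moss, yew

The last element of post-order is the root; it splits in-order into left and right subtrees.
Root kale: left subtree has 6 nodes {elm, lime, poppy, rose, aster, iris}, right has 7 {cedar, sage, rye, fig, moss, lily, yew}.
  Root elm: left subtree has 0 nodes { }, right has 5 {lime, poppy, rose, aster, iris}.
    Root iris: left subtree has 4 nodes {lime, poppy, rose, aster}, right has 0 { }.
      Root lime: left subtree has 0 nodes { }, right has 3 {poppy, rose, aster}.
        Root poppy: left subtree has 0 nodes { }, right has 2 {rose, aster}.
          Root rose: left subtree has 0 nodes { }, right has 1 {aster}.
  Root lily: left subtree has 5 nodes {cedar, sage, rye, fig, moss}, right has 1 {yew}.
    Root sage: left subtree has 1 node {cedar}, right has 3 {rye, fig, moss}.
      Root rye: left subtree has 0 nodes { }, right has 2 {fig, moss}.
        Root fig: left subtree has 0 nodes { }, right has 1 {moss}.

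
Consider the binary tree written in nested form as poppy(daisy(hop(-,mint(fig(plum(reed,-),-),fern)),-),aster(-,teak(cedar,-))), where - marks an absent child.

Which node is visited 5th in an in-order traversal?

In-order visits the left subtree, then the node, then the right subtree.
At poppy: go left to daisy.
  At daisy: go left to hop.
    At hop: no left child.
    Visit hop.
    At hop: go right to mint.
      At mint: go left to fig.
        At fig: go left to plum.
          At plum: go left to reed.
            reed is a leaf — visit reed.
          Visit plum.
          At plum: no right child.
        Visit fig.
        At fig: no right child.
      Visit mint.
      At mint: go right to fern.
        fern is a leaf — visit fern.
  Visit daisy.
  At daisy: no right child.
Visit poppy.
At poppy: go right to aster.
  At aster: no left child.
  Visit aster.
  At aster: go right to teak.
    At teak: go left to cedar.
      cedar is a leaf — visit cedar.
    Visit teak.
    At teak: no right child.
Full in-order sequence: hop, reed, plum, fig, mint, fern, daisy, poppy, aster, cedar, teak.

mint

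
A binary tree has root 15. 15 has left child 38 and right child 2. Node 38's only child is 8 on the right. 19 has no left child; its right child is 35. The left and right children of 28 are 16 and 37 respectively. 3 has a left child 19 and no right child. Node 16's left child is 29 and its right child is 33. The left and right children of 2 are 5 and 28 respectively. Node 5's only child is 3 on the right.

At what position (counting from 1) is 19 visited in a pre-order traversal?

7

Pre-order visits the node, then its left subtree, then its right subtree.
Visit 15.
At 15: go left to 38.
  Visit 38.
  At 38: no left child.
  At 38: go right to 8.
    8 is a leaf — visit 8.
At 15: go right to 2.
  Visit 2.
  At 2: go left to 5.
    Visit 5.
    At 5: no left child.
    At 5: go right to 3.
      Visit 3.
      At 3: go left to 19.
        Visit 19.
        At 19: no left child.
        At 19: go right to 35.
          35 is a leaf — visit 35.
      At 3: no right child.
  At 2: go right to 28.
    Visit 28.
    At 28: go left to 16.
      Visit 16.
      At 16: go left to 29.
        29 is a leaf — visit 29.
      At 16: go right to 33.
        33 is a leaf — visit 33.
    At 28: go right to 37.
      37 is a leaf — visit 37.
Full pre-order sequence: 15, 38, 8, 2, 5, 3, 19, 35, 28, 16, 29, 33, 37.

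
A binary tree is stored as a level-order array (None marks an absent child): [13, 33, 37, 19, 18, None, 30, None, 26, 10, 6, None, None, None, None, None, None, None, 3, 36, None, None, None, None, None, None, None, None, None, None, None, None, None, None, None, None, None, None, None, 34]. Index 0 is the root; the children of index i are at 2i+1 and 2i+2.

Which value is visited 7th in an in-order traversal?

In-order visits the left subtree, then the node, then the right subtree.
At 13: go left to 33.
  At 33: go left to 19.
    At 19: no left child.
    Visit 19.
    At 19: go right to 26.
      At 26: no left child.
      Visit 26.
      At 26: go right to 3.
        3 is a leaf — visit 3.
  Visit 33.
  At 33: go right to 18.
    At 18: go left to 10.
      At 10: go left to 36.
        At 36: go left to 34.
          34 is a leaf — visit 34.
        Visit 36.
        At 36: no right child.
      Visit 10.
      At 10: no right child.
    Visit 18.
    At 18: go right to 6.
      6 is a leaf — visit 6.
Visit 13.
At 13: go right to 37.
  At 37: no left child.
  Visit 37.
  At 37: go right to 30.
    30 is a leaf — visit 30.
Full in-order sequence: 19, 26, 3, 33, 34, 36, 10, 18, 6, 13, 37, 30.

10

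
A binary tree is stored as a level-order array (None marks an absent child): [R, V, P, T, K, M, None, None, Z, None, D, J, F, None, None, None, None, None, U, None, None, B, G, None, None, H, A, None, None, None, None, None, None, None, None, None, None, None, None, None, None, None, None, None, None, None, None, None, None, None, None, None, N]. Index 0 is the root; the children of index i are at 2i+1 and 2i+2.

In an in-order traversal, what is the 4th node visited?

In-order visits the left subtree, then the node, then the right subtree.
At R: go left to V.
  At V: go left to T.
    At T: no left child.
    Visit T.
    At T: go right to Z.
      At Z: no left child.
      Visit Z.
      At Z: go right to U.
        U is a leaf — visit U.
  Visit V.
  At V: go right to K.
    At K: no left child.
    Visit K.
    At K: go right to D.
      At D: go left to B.
        B is a leaf — visit B.
      Visit D.
      At D: go right to G.
        G is a leaf — visit G.
Visit R.
At R: go right to P.
  At P: go left to M.
    At M: go left to J.
      J is a leaf — visit J.
    Visit M.
    At M: go right to F.
      At F: go left to H.
        At H: no left child.
        Visit H.
        At H: go right to N.
          N is a leaf — visit N.
      Visit F.
      At F: go right to A.
        A is a leaf — visit A.
  Visit P.
  At P: no right child.
Full in-order sequence: T, Z, U, V, K, B, D, G, R, J, M, H, N, F, A, P.

V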